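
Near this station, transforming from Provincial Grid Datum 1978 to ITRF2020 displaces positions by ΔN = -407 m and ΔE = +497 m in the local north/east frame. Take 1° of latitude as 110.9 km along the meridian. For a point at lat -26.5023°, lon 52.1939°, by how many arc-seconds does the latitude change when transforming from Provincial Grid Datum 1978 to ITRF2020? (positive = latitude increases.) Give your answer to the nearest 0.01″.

1° of latitude = 110.9 km, so Δφ = -407.0 / 110900 = -0.0036700° = -13.212″.

Δφ = -13.21″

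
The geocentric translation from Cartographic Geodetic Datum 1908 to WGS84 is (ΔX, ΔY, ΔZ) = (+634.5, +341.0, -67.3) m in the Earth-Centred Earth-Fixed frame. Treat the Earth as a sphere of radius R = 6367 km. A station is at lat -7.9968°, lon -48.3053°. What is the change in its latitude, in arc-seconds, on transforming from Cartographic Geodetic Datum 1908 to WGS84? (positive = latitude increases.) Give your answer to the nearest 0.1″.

Δφ = -1.4″

sin φ = -0.139118, cos φ = 0.990276, sin λ = -0.746700, cos λ = 0.665161.
North component: ΔN = −sin φ cos λ·ΔX − sin φ sin λ·ΔY + cos φ·ΔZ = −(-0.139118)(0.665161)(634.5) − (-0.139118)(-0.746700)(341.0) + (0.990276)(-67.3) = -43.35 m.
1° of latitude spans πR/180 = 111125 m, so Δφ = -43.35 / 111125 × 3600 = -1.405″.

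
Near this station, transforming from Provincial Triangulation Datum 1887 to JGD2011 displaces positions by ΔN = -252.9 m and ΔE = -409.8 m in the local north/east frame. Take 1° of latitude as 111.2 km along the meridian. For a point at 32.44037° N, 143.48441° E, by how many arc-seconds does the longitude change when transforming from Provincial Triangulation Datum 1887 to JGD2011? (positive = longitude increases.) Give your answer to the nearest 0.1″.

At latitude 32.44037°, cos φ = 0.843950.
1° of longitude at this latitude = 111.2 × cos φ = 93.85 km, so Δλ = -409.8 / 93847.3 = -0.0043667° = -15.720″.

Δλ = -15.7″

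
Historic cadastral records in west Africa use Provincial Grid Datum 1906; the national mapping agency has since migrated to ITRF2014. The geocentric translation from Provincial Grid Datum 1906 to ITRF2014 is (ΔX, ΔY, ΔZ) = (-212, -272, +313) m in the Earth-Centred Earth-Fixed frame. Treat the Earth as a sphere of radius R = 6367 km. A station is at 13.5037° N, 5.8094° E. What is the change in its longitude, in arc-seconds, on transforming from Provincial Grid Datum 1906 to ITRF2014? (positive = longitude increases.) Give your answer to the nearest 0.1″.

Δλ = -8.3″

sin φ = 0.233508, cos φ = 0.972355, sin λ = 0.101220, cos λ = 0.994864.
East component: ΔE = −sin λ·ΔX + cos λ·ΔY = −(0.101220)(-212) + (0.994864)(-272) = -249.14 m.
1° of latitude spans πR/180 = 111125 m; at latitude φ, 1° of longitude spans that × cos φ = 108053.0 m, so Δλ = -249.14 / 108053.0 × 3600 = -8.301″.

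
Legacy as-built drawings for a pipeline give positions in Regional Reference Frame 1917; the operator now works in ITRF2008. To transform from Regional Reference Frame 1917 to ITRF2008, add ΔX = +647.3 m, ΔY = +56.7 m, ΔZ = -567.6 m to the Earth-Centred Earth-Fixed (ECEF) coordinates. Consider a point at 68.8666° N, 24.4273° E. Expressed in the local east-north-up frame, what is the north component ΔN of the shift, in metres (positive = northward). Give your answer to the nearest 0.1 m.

At φ = 68.8666°, λ = 24.4273°: sin φ = 0.932744, cos φ = 0.360541, sin λ = 0.413538, cos λ = 0.910487.
ΔN = −sin φ cos λ·ΔX − sin φ sin λ·ΔY + cos φ·ΔZ = −(0.932744)(0.910487)(647.3) − (0.932744)(0.413538)(56.7) + (0.360541)(-567.6) = -776.23 m.

ΔN = -776.2 m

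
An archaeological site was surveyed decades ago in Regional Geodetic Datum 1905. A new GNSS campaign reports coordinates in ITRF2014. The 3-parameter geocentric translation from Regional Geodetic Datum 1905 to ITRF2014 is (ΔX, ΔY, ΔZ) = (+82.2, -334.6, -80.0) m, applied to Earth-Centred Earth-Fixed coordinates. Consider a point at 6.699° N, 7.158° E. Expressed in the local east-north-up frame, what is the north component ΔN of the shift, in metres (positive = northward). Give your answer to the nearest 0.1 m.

ΔN = -84.1 m

At φ = 6.699°, λ = 7.158°: sin φ = 0.116653, cos φ = 0.993173, sin λ = 0.124606, cos λ = 0.992206.
ΔN = −sin φ cos λ·ΔX − sin φ sin λ·ΔY + cos φ·ΔZ = −(0.116653)(0.992206)(82.2) − (0.116653)(0.124606)(-334.6) + (0.993173)(-80.0) = -84.10 m.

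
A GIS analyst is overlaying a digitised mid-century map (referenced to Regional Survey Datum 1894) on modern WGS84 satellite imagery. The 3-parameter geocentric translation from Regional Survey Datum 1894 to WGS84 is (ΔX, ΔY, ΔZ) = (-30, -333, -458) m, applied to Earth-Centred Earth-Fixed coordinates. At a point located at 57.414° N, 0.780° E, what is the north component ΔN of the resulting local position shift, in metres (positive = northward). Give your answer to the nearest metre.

The local north axis is (−sin φ cos λ, −sin φ sin λ, cos φ), giving ΔN = 25.275 + 3.820 − 246.663 = -217.57 m.

ΔN = -218 m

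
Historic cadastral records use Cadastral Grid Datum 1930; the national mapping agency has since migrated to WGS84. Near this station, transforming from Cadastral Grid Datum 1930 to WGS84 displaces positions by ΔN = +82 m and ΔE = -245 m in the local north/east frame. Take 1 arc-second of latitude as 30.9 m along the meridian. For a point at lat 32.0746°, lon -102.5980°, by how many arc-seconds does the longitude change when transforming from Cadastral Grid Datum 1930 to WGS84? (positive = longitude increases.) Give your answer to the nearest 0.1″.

At latitude 32.0746°, cos φ = 0.847357.
1″ of longitude at this latitude = 30.90 × cos φ = 26.1833 m, so Δλ = -245.0 / 26.1833 = -9.357″.

Δλ = -9.4″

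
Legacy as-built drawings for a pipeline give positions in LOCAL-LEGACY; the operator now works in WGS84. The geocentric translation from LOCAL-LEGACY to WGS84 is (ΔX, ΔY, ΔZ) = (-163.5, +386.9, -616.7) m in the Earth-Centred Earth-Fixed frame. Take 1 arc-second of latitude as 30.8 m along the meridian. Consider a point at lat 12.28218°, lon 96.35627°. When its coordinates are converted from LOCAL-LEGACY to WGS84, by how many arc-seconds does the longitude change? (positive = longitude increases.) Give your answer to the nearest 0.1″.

Δλ = 4.0″

sin φ = 0.212726, cos φ = 0.977112, sin λ = 0.993853, cos λ = -0.110710.
East component: ΔE = −sin λ·ΔX + cos λ·ΔY = −(0.993853)(-163.5) + (-0.110710)(386.9) = 119.66 m.
1° of latitude spans 3600 × 30.80 = 110880 m; at latitude φ, 1° of longitude spans that × cos φ = 108342.2 m, so Δλ = 119.66 / 108342.2 × 3600 = 3.976″.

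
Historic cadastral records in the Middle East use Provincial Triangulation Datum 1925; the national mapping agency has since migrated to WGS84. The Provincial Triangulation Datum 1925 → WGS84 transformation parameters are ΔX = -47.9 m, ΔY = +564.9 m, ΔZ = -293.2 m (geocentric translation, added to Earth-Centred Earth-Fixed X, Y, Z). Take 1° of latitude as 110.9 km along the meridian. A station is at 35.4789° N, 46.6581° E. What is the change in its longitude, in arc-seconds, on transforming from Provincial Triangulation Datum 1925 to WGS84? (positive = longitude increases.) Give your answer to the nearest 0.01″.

Δλ = 16.84″

sin φ = 0.580403, cos φ = 0.814329, sin λ = 0.727271, cos λ = 0.686350.
East component: ΔE = −sin λ·ΔX + cos λ·ΔY = −(0.727271)(-47.9) + (0.686350)(564.9) = 422.56 m.
1° of latitude spans 110900 m; at latitude φ, 1° of longitude spans that × cos φ = 90309.1 m, so Δλ = 422.56 / 90309.1 × 3600 = 16.844″.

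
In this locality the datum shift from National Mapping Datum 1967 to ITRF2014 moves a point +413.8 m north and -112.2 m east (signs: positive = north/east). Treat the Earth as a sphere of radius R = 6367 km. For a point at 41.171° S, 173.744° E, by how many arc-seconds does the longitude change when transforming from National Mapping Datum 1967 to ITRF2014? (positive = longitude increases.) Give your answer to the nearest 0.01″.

Δλ = -4.83″

At latitude -41.171°, cos φ = 0.752748.
One radian of longitude at latitude φ spans R cos φ, so Δλ = ΔE / (R cos φ) = -112.2 / (6367000 × 0.752748) = -2.3410e-05 rad = -4.829″.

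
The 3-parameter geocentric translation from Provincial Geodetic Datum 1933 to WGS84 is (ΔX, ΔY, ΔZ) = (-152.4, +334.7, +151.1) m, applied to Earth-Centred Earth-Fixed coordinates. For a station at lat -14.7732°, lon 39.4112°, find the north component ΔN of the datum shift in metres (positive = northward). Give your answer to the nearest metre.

The local north axis is (−sin φ cos λ, −sin φ sin λ, cos φ), giving ΔN = -30.024 + 54.185 + 146.105 = 170.27 m.

ΔN = 170 m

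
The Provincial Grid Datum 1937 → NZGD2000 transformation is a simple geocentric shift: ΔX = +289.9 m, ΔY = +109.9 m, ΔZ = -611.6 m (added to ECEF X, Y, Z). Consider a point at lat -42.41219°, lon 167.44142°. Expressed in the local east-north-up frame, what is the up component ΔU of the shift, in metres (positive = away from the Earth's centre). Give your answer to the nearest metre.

The local up (radial) axis is (cos φ cos λ, cos φ sin λ, sin φ), giving ΔU = -208.916 + 17.643 + 412.499 = 221.23 m.

ΔU = 221 m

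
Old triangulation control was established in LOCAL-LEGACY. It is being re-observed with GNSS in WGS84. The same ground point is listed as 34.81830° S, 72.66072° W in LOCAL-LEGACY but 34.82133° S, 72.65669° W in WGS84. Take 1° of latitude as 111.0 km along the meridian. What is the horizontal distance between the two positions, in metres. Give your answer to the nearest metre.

498 m

Δφ = -34.82133° − -34.81830° = -0.00303°; Δλ = -72.65669° − -72.66072° = +0.00403°.
ΔN = Δφ × 111000 = -336.3 m; ΔE = Δλ × 111000 × cos(-34.81830°) = +0.00403 × 111000 × 0.820967 = 367.2 m.
Distance = √(ΔE² + ΔN²) = √(367.2² + (-336.3)²) = 498.0 m.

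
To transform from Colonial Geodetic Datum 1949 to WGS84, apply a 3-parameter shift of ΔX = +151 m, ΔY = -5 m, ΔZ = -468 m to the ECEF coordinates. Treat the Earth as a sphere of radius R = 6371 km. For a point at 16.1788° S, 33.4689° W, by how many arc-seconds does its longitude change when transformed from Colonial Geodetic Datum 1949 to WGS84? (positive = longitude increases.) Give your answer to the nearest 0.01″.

Δλ = 2.67″

sin φ = -0.278636, cos φ = 0.960397, sin λ = -0.551484, cos λ = 0.834185.
East component: ΔE = −sin λ·ΔX + cos λ·ΔY = −(-0.551484)(151) + (0.834185)(-5) = 79.10 m.
1° of latitude spans πR/180 = 111195 m; at latitude φ, 1° of longitude spans that × cos φ = 106791.3 m, so Δλ = 79.10 / 106791.3 × 3600 = 2.667″.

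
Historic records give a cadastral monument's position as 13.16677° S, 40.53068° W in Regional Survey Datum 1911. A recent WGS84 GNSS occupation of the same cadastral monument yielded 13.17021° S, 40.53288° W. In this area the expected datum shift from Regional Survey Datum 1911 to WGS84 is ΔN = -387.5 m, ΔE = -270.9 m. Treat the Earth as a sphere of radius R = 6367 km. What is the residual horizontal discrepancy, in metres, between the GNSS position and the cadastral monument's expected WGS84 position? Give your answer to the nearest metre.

33 m

Observed coordinate differences: Δφ = -0.00344°, Δλ = -0.00220°.
Converting to metres (1° lat = 111125 m, cos φ = 0.973711): observed ΔN = -382.3 m, observed ΔE = -238.0 m.
Subtracting the expected shift leaves a residual of -382.3 − (-387.5) = 5.2 m north and -238.0 − (-270.9) = 32.9 m east.
Residual distance = √(5.2² + 32.9²) = 33.3 m.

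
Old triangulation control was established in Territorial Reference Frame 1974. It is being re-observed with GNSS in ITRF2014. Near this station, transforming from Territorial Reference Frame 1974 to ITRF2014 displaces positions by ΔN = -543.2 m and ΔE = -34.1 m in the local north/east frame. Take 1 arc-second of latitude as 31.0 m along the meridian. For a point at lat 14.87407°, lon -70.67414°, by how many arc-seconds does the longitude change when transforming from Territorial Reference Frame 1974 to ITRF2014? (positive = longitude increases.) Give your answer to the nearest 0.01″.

Δλ = -1.14″

At latitude 14.87407°, cos φ = 0.966492.
1″ of longitude at this latitude = 31.00 × cos φ = 29.9613 m, so Δλ = -34.1 / 29.9613 = -1.138″.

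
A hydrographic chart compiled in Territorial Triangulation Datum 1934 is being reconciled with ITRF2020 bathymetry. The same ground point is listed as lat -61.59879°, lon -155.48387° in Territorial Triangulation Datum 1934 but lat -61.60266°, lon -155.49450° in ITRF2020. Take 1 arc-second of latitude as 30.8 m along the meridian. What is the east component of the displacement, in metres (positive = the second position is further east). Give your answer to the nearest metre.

ΔE = -561 m

Δφ = -61.60266° − -61.59879° = -0.00387°; Δλ = -155.49450° − -155.48387° = -0.01063°.
1° of latitude = 3600 × 30.80 = 110880 m.
ΔN = Δφ × 110880 = -429.1 m; ΔE = Δλ × 110880 × cos(-61.59879°) = -0.01063 × 110880 × 0.475643 = -560.6 m.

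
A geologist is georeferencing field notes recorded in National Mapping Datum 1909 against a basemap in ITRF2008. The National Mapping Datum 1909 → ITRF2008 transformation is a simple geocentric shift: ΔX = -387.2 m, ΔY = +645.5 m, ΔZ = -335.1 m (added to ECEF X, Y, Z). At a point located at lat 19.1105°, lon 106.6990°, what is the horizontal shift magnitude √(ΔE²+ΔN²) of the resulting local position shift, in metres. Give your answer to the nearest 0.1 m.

585.6 m

At φ = 19.1105°, λ = 106.6990°: sin φ = 0.327391, cos φ = 0.944889, sin λ = 0.957828, cos λ = -0.287344.
ΔE = −sin λ·ΔX + cos λ·ΔY = −(0.957828)·(-387.2) + (-0.287344)·(645.5) = 185.39 m.
ΔN = −sin φ cos λ·ΔX − sin φ sin λ·ΔY + cos φ·ΔZ = −(0.327391)(-0.287344)(-387.2) − (0.327391)(0.957828)(645.5) + (0.944889)(-335.1) = -555.48 m.
Horizontal magnitude = √(ΔE² + ΔN²) = √(185.39² + (-555.48)²) = 585.60 m.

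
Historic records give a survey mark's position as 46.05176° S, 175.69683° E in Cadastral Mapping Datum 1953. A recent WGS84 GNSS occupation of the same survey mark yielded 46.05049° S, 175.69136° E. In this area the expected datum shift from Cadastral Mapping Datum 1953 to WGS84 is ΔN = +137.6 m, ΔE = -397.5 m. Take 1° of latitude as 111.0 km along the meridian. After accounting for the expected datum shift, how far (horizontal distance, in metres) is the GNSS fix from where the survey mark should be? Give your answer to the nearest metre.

24 m

Observed coordinate differences: Δφ = +0.00127°, Δλ = -0.00547°.
Converting to metres (1° lat = 111000 m, cos φ = 0.694008): observed ΔN = 141.0 m, observed ΔE = -421.4 m.
Subtracting the expected shift leaves a residual of 141.0 − (137.6) = 3.4 m north and -421.4 − (-397.5) = -23.9 m east.
Residual distance = √(3.4² + (-23.9)²) = 24.1 m.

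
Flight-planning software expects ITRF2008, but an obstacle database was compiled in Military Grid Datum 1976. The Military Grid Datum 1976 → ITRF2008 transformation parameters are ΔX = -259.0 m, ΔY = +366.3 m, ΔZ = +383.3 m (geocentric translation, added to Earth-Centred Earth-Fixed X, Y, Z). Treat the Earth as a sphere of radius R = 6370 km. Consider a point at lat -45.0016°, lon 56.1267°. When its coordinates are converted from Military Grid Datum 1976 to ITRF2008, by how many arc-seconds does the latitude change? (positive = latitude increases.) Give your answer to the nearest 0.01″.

Δφ = 12.43″

sin φ = -0.707127, cos φ = 0.707087, sin λ = 0.830272, cos λ = 0.557358.
North component: ΔN = −sin φ cos λ·ΔX − sin φ sin λ·ΔY + cos φ·ΔZ = −(-0.707127)(0.557358)(-259.0) − (-0.707127)(0.830272)(366.3) + (0.707087)(383.3) = 384.01 m.
1° of latitude spans πR/180 = 111177 m, so Δφ = 384.01 / 111177 × 3600 = 12.434″.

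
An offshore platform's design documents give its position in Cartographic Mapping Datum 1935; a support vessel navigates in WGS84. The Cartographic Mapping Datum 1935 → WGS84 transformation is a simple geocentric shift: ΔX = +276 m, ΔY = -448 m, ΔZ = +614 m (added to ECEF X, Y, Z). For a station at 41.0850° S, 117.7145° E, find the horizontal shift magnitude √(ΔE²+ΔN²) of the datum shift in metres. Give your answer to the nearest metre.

123 m

At φ = -41.0850°, λ = 117.7145°: sin φ = -0.657178, cos φ = 0.753735, sin λ = 0.885276, cos λ = -0.465066.
ΔE = −sin λ·ΔX + cos λ·ΔY = −(0.885276)·(276) + (-0.465066)·(-448) = -35.99 m.
ΔN = −sin φ cos λ·ΔX − sin φ sin λ·ΔY + cos φ·ΔZ = −(-0.657178)(-0.465066)(276) − (-0.657178)(0.885276)(-448) + (0.753735)(614) = 117.80 m.
Horizontal magnitude = √(ΔE² + ΔN²) = √((-35.99)² + 117.80²) = 123.17 m.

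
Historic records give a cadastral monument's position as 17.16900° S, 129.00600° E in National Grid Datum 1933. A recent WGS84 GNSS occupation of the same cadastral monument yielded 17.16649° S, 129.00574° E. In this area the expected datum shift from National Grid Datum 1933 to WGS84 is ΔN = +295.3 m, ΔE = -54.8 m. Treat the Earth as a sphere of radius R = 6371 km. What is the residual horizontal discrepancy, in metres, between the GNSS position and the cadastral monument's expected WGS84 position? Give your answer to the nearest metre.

32 m

Observed coordinate differences: Δφ = +0.00251°, Δλ = -0.00026°.
Converting to metres (1° lat = 111195 m, cos φ = 0.955438): observed ΔN = 279.1 m, observed ΔE = -27.6 m.
Subtracting the expected shift leaves a residual of 279.1 − (295.3) = -16.2 m north and -27.6 − (-54.8) = 27.2 m east.
Residual distance = √((-16.2)² + 27.2²) = 31.6 m.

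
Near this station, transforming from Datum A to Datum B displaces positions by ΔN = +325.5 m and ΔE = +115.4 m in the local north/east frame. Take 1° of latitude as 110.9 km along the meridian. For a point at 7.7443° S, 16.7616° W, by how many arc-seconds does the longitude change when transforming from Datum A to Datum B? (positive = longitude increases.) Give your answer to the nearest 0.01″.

Δλ = 3.78″

At latitude -7.7443°, cos φ = 0.990879.
1° of longitude at this latitude = 110.9 × cos φ = 109.89 km, so Δλ = 115.4 / 109888.5 = 0.0010502° = 3.781″.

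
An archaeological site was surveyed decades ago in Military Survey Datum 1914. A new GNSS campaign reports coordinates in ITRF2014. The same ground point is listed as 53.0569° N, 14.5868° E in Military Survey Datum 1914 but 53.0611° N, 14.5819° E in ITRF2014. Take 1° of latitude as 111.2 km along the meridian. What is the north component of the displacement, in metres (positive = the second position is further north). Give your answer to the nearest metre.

ΔN = 467 m

Δφ = 53.0611° − 53.0569° = +0.0042°; Δλ = 14.5819° − 14.5868° = -0.0049°.
ΔN = Δφ × 111200 = 467.0 m; ΔE = Δλ × 111200 × cos(53.0569°) = -0.0049 × 111200 × 0.601022 = -327.5 m.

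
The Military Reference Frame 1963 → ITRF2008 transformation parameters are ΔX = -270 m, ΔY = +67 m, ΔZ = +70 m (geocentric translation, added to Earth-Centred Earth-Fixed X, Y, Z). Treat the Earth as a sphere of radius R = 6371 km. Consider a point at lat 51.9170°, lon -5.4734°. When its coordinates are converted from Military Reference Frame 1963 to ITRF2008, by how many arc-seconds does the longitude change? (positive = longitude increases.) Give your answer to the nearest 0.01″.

Δλ = 2.15″

sin φ = 0.787118, cos φ = 0.616802, sin λ = -0.095384, cos λ = 0.995441.
East component: ΔE = −sin λ·ΔX + cos λ·ΔY = −(-0.095384)(-270) + (0.995441)(67) = 40.94 m.
1° of latitude spans πR/180 = 111195 m; at latitude φ, 1° of longitude spans that × cos φ = 68585.3 m, so Δλ = 40.94 / 68585.3 × 3600 = 2.149″.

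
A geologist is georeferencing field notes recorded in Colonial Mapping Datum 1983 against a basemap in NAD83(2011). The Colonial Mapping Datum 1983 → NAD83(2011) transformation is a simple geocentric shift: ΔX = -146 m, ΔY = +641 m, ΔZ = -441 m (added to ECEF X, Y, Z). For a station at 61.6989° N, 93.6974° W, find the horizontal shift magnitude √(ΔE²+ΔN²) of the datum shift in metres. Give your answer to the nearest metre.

The local east axis at (φ, λ) is (−sin λ, cos λ, 0), so ΔE = −sin(-93.6974°)·(-146) + cos(-93.6974°)·641 = -187.03 m.
The local north axis is (−sin φ cos λ, −sin φ sin λ, cos φ), giving ΔN = -8.290 + 563.205 − 209.080 = 345.84 m.
Horizontal magnitude = √(ΔE² + ΔN²) = √((-187.03)² + 345.84²) = 393.17 m.

393 m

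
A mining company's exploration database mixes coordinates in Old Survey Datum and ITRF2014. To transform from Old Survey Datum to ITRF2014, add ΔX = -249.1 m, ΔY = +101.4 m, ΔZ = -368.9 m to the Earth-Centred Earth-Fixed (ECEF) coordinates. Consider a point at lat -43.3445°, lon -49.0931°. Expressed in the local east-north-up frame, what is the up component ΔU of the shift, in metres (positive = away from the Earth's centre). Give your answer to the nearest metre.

At φ = -43.3445°, λ = -49.0931°: sin φ = -0.686383, cos φ = 0.727240, sin λ = -0.755775, cos λ = 0.654832.
ΔU = cos φ cos λ·ΔX + cos φ sin λ·ΔY + sin φ·ΔZ = (0.727240)(0.654832)(-249.1) + (0.727240)(-0.755775)(101.4) + (-0.686383)(-368.9) = 78.85 m.

ΔU = 79 m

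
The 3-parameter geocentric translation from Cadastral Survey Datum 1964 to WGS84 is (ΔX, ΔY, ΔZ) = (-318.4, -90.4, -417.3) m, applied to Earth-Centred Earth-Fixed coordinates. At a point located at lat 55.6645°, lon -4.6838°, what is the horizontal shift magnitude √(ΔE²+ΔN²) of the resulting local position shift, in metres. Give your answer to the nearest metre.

118 m

The local east axis at (φ, λ) is (−sin λ, cos λ, 0), so ΔE = −sin(-4.6838°)·(-318.4) + cos(-4.6838°)·(-90.4) = -116.10 m.
The local north axis is (−sin φ cos λ, −sin φ sin λ, cos φ), giving ΔN = 262.040 − 6.095 − 235.373 = 20.57 m.
Horizontal magnitude = √(ΔE² + ΔN²) = √((-116.10)² + 20.57²) = 117.91 m.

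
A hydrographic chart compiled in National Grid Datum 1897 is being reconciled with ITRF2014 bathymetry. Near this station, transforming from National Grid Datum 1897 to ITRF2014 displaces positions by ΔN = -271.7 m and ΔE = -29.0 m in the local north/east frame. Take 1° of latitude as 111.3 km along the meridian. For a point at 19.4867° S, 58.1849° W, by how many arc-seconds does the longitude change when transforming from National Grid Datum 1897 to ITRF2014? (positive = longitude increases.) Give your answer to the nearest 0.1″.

Δλ = -1.0″

At latitude -19.4867°, cos φ = 0.942719.
1° of longitude at this latitude = 111.3 × cos φ = 104.92 km, so Δλ = -29.0 / 104924.6 = -0.0002764° = -0.995″.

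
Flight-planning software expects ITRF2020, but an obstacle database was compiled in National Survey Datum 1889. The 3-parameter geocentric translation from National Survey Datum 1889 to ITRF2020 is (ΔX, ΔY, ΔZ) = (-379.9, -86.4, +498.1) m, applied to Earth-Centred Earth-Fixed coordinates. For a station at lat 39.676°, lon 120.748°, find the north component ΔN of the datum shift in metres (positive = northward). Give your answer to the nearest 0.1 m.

The local north axis is (−sin φ cos λ, −sin φ sin λ, cos φ), giving ΔN = -124.005 + 47.407 + 383.371 = 306.77 m.

ΔN = 306.8 m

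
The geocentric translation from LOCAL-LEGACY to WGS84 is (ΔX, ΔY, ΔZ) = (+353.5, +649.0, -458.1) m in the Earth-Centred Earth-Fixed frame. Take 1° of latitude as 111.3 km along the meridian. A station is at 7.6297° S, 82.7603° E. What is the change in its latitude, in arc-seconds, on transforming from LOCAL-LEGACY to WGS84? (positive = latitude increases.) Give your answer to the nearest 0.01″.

sin φ = -0.132770, cos φ = 0.991147, sin λ = 0.992028, cos λ = 0.126021.
North component: ΔN = −sin φ cos λ·ΔX − sin φ sin λ·ΔY + cos φ·ΔZ = −(-0.132770)(0.126021)(353.5) − (-0.132770)(0.992028)(649.0) + (0.991147)(-458.1) = -362.65 m.
1° of latitude spans 111300 m, so Δφ = -362.65 / 111300 × 3600 = -11.730″.

Δφ = -11.73″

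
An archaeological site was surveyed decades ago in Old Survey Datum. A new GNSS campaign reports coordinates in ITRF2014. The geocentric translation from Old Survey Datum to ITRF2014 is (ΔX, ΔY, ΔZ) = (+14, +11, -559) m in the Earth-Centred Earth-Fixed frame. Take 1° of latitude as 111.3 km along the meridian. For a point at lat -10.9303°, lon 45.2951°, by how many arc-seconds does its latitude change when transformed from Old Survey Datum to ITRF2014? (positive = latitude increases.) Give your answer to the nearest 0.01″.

Δφ = -17.64″

sin φ = -0.189615, cos φ = 0.981859, sin λ = 0.710739, cos λ = 0.703455.
North component: ΔN = −sin φ cos λ·ΔX − sin φ sin λ·ΔY + cos φ·ΔZ = −(-0.189615)(0.703455)(14) − (-0.189615)(0.710739)(11) + (0.981859)(-559) = -545.51 m.
1° of latitude spans 111300 m, so Δφ = -545.51 / 111300 × 3600 = -17.644″.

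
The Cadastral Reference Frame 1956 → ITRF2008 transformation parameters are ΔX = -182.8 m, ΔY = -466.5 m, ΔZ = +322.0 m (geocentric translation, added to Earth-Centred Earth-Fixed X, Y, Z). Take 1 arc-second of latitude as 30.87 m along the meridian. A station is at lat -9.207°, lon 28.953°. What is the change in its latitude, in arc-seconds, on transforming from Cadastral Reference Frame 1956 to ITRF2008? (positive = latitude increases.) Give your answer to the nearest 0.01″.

sin φ = -0.160002, cos φ = 0.987117, sin λ = 0.484092, cos λ = 0.875017.
North component: ΔN = −sin φ cos λ·ΔX − sin φ sin λ·ΔY + cos φ·ΔZ = −(-0.160002)(0.875017)(-182.8) − (-0.160002)(0.484092)(-466.5) + (0.987117)(322.0) = 256.13 m.
1° of latitude spans 3600 × 30.87 = 111132 m, so Δφ = 256.13 / 111132 × 3600 = 8.297″.

Δφ = 8.30″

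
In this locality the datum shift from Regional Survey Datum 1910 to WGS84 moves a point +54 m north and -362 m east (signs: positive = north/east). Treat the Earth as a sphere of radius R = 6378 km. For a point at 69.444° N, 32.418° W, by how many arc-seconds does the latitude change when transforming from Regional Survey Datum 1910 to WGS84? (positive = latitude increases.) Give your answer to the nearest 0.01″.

On a sphere of radius R, 1 rad of latitude = R, so Δφ = ΔN / R = 54.0 / 6378000 = 8.4666e-06 rad = 1.746″.

Δφ = 1.75″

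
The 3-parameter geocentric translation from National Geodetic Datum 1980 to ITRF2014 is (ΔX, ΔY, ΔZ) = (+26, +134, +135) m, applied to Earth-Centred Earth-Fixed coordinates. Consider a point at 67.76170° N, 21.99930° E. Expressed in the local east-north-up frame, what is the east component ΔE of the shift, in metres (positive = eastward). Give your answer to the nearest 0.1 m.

ΔE = 114.5 m

At φ = 67.76170°, λ = 21.99930°: sin φ = 0.925618, cos φ = 0.378460, sin λ = 0.374595, cos λ = 0.927188.
ΔE = −sin λ·ΔX + cos λ·ΔY = −(0.374595)·(26) + (0.927188)·(134) = 114.50 m.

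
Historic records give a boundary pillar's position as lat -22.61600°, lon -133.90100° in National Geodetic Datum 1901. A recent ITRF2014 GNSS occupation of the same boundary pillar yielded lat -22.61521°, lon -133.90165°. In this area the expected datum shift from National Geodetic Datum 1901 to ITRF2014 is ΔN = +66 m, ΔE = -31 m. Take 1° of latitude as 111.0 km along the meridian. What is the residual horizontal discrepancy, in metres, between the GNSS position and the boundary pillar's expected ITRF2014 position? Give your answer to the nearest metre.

42 m

Observed coordinate differences: Δφ = +0.00079°, Δλ = -0.00065°.
Converting to metres (1° lat = 111000 m, cos φ = 0.923103): observed ΔN = 87.7 m, observed ΔE = -66.6 m.
Subtracting the expected shift leaves a residual of 87.7 − (66) = 21.7 m north and -66.6 − (-31) = -35.6 m east.
Residual distance = √(21.7² + (-35.6)²) = 41.7 m.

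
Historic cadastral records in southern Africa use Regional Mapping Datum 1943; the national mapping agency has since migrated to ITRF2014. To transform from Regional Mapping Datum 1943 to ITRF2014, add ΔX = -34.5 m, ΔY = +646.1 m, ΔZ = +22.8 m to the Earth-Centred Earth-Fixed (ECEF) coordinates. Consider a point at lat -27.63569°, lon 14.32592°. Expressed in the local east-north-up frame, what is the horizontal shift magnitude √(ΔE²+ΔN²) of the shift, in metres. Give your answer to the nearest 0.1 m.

639.4 m

The local east axis at (φ, λ) is (−sin λ, cos λ, 0), so ΔE = −sin(14.32592°)·(-34.5) + cos(14.32592°)·646.1 = 634.55 m.
The local north axis is (−sin φ cos λ, −sin φ sin λ, cos φ), giving ΔN = -15.505 + 74.155 + 20.199 = 78.85 m.
Horizontal magnitude = √(ΔE² + ΔN²) = √(634.55² + 78.85²) = 639.43 m.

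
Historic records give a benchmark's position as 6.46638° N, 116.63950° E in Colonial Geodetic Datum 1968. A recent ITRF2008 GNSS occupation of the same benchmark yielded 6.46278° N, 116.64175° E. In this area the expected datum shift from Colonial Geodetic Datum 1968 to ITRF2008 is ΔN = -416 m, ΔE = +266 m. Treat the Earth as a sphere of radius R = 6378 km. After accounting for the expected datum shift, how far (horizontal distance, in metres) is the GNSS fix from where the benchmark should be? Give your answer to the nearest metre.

Observed coordinate differences: Δφ = -0.00360°, Δλ = +0.00225°.
Converting to metres (1° lat = 111317 m, cos φ = 0.993638): observed ΔN = -400.7 m, observed ΔE = 248.9 m.
Subtracting the expected shift leaves a residual of -400.7 − (-416) = 15.3 m north and 248.9 − (266) = -17.1 m east.
Residual distance = √(15.3² + (-17.1)²) = 22.9 m.

23 m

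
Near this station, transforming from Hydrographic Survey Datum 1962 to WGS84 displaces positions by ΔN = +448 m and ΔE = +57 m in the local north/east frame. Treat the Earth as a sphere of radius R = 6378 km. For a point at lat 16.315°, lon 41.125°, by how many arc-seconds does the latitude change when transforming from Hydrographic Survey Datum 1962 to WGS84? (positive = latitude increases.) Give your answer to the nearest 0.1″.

Δφ = 14.5″

On a sphere of radius R, 1 rad of latitude = R, so Δφ = ΔN / R = 448.0 / 6378000 = 7.0241e-05 rad = 14.488″.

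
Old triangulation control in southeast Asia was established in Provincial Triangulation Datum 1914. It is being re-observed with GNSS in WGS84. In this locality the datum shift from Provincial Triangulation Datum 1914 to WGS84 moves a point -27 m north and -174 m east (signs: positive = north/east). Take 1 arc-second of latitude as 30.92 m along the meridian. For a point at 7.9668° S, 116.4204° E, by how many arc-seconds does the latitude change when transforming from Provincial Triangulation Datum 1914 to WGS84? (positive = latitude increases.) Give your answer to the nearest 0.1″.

1″ of latitude = 30.92 m, so Δφ = -27.0 / 30.92 = -0.873″.

Δφ = -0.9″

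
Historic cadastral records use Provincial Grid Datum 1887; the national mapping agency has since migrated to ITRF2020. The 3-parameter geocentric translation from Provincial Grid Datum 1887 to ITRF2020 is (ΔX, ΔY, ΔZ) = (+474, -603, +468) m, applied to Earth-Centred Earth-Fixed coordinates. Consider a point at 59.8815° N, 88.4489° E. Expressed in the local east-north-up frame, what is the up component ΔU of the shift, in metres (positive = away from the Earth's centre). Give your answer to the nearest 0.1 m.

ΔU = 108.8 m

The local up (radial) axis is (cos φ cos λ, cos φ sin λ, sin φ), giving ΔU = 6.438 − 302.469 + 404.815 = 108.78 m.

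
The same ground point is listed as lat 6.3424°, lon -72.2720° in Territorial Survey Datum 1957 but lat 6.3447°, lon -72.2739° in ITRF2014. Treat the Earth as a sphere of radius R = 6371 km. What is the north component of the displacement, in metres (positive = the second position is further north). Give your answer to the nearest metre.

ΔN = 256 m

Δφ = 6.3447° − 6.3424° = +0.0023°; Δλ = -72.2739° − -72.2720° = -0.0019°.
1° along a meridian = πR/180 = 111195 m.
ΔN = Δφ × 111195 = 255.7 m; ΔE = Δλ × 111195 × cos(6.3424°) = -0.0019 × 111195 × 0.993879 = -210.0 m.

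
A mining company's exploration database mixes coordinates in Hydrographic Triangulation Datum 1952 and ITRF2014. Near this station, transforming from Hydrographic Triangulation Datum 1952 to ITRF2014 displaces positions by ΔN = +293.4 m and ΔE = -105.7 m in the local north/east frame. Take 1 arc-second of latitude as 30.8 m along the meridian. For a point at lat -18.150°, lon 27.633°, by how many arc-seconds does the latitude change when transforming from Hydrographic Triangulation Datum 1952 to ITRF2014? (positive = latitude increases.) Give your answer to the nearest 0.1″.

1″ of latitude = 30.80 m, so Δφ = 293.4 / 30.80 = 9.526″.

Δφ = 9.5″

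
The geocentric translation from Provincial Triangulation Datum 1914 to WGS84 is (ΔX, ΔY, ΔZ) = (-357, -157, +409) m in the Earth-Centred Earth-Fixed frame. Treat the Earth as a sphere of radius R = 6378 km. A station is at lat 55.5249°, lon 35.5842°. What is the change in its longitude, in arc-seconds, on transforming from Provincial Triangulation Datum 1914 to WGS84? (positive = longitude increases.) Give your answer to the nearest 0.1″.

Δλ = 4.6″

sin φ = 0.824372, cos φ = 0.566048, sin λ = 0.581899, cos λ = 0.813261.
East component: ΔE = −sin λ·ΔX + cos λ·ΔY = −(0.581899)(-357) + (0.813261)(-157) = 80.06 m.
1° of latitude spans πR/180 = 111317 m; at latitude φ, 1° of longitude spans that × cos φ = 63010.8 m, so Δλ = 80.06 / 63010.8 × 3600 = 4.574″.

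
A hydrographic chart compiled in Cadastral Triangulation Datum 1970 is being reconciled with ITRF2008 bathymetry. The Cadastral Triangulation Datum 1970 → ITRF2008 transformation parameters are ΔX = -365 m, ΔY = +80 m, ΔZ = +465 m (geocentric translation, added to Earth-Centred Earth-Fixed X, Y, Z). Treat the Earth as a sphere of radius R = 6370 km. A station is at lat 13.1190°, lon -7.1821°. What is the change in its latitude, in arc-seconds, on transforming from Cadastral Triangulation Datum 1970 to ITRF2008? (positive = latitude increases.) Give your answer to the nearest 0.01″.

sin φ = 0.226974, cos φ = 0.973901, sin λ = -0.125023, cos λ = 0.992154.
North component: ΔN = −sin φ cos λ·ΔX − sin φ sin λ·ΔY + cos φ·ΔZ = −(0.226974)(0.992154)(-365) − (0.226974)(-0.125023)(80) + (0.973901)(465) = 537.33 m.
1° of latitude spans πR/180 = 111177 m, so Δφ = 537.33 / 111177 × 3600 = 17.399″.

Δφ = 17.40″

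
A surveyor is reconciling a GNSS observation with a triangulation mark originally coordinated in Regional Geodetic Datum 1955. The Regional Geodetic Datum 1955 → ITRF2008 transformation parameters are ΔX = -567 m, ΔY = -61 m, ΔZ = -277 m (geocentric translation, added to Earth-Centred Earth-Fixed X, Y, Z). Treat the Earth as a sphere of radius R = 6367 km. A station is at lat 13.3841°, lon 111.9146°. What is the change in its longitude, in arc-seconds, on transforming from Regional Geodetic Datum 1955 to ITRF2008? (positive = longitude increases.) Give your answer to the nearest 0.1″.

Δλ = 18.3″

sin φ = 0.231478, cos φ = 0.972840, sin λ = 0.927741, cos λ = -0.373224.
East component: ΔE = −sin λ·ΔX + cos λ·ΔY = −(0.927741)(-567) + (-0.373224)(-61) = 548.80 m.
1° of latitude spans πR/180 = 111125 m; at latitude φ, 1° of longitude spans that × cos φ = 108107.0 m, so Δλ = 548.80 / 108107.0 × 3600 = 18.275″.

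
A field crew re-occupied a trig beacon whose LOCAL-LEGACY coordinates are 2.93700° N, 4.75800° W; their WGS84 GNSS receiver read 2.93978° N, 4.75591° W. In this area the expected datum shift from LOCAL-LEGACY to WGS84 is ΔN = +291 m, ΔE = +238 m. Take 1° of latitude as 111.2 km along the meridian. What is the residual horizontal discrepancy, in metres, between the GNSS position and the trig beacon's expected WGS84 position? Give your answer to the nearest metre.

Observed coordinate differences: Δφ = +0.00278°, Δλ = +0.00209°.
Converting to metres (1° lat = 111200 m, cos φ = 0.998686): observed ΔN = 309.1 m, observed ΔE = 232.1 m.
Subtracting the expected shift leaves a residual of 309.1 − (291) = 18.1 m north and 232.1 − (238) = -5.9 m east.
Residual distance = √(18.1² + (-5.9)²) = 19.1 m.

19 m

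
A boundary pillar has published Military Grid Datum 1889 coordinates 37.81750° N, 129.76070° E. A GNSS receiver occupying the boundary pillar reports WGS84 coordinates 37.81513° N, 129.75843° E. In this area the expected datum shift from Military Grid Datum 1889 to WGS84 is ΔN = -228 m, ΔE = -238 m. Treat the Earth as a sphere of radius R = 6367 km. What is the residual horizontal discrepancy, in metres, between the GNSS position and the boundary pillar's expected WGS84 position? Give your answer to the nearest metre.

52 m

Observed coordinate differences: Δφ = -0.00237°, Δλ = -0.00227°.
Converting to metres (1° lat = 111125 m, cos φ = 0.789968): observed ΔN = -263.4 m, observed ΔE = -199.3 m.
Subtracting the expected shift leaves a residual of -263.4 − (-228) = -35.4 m north and -199.3 − (-238) = 38.7 m east.
Residual distance = √((-35.4)² + 38.7²) = 52.4 m.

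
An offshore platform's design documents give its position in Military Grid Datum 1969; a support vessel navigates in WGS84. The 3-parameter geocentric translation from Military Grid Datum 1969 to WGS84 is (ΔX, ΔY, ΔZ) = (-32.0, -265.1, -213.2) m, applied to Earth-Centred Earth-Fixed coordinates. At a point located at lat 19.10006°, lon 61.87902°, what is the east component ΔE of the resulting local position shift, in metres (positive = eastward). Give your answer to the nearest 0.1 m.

At φ = 19.10006°, λ = 61.87902°: sin φ = 0.327219, cos φ = 0.944949, sin λ = 0.881954, cos λ = 0.471335.
ΔE = −sin λ·ΔX + cos λ·ΔY = −(0.881954)·(-32.0) + (0.471335)·(-265.1) = -96.73 m.

ΔE = -96.7 m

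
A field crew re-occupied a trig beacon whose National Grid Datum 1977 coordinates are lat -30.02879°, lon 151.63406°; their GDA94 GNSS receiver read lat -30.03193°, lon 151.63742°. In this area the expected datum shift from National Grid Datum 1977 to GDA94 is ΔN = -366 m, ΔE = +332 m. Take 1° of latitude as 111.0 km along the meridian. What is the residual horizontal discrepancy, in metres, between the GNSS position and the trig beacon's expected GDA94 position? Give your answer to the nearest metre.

Observed coordinate differences: Δφ = -0.00314°, Δλ = +0.00336°.
Converting to metres (1° lat = 111000 m, cos φ = 0.865774): observed ΔN = -348.5 m, observed ΔE = 322.9 m.
Subtracting the expected shift leaves a residual of -348.5 − (-366) = 17.5 m north and 322.9 − (332) = -9.1 m east.
Residual distance = √(17.5² + (-9.1)²) = 19.7 m.

20 m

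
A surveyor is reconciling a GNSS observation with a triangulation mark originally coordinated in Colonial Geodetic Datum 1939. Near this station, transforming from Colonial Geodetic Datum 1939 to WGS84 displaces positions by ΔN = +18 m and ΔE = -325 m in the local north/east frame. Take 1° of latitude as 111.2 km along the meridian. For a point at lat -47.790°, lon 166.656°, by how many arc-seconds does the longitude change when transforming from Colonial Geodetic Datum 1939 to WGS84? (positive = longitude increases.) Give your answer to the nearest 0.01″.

Δλ = -15.66″

At latitude -47.790°, cos φ = 0.671850.
1° of longitude at this latitude = 111.2 × cos φ = 74.71 km, so Δλ = -325.0 / 74709.7 = -0.0043502° = -15.661″.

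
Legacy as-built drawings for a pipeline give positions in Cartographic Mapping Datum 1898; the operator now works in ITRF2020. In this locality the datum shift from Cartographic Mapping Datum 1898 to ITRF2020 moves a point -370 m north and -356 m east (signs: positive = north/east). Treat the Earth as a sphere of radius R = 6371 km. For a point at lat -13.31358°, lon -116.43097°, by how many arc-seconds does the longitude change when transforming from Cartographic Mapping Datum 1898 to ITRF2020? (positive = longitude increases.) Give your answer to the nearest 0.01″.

At latitude -13.31358°, cos φ = 0.973124.
One radian of longitude at latitude φ spans R cos φ, so Δλ = ΔE / (R cos φ) = -356.0 / (6371000 × 0.973124) = -5.7421e-05 rad = -11.844″.

Δλ = -11.84″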